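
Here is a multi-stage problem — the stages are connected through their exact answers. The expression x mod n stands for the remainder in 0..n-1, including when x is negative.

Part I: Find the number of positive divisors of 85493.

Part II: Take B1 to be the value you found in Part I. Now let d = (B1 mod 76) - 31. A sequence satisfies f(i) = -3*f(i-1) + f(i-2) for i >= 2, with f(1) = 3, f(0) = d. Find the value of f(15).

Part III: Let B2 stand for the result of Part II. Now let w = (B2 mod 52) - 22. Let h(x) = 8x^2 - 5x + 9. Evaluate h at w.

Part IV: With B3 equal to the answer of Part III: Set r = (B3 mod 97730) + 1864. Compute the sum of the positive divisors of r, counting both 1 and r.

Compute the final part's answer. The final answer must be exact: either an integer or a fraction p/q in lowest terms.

Part I: 85493 = 17 * 47 * 107; number of divisors = (1+1) * (1+1) * (1+1) = 8; answer 8
Part II: B1 = 8; d = -23; f(2) = -3*(3) + 1*(-23) = -32; iterating: f(2)=-32, f(3)=99, f(4)=-329, f(5)=1086, f(6)=-3587, f(7)=11847, f(8)=-39128, f(9)=129231, f(10)=-426821, f(11)=1409694, f(12)=-4655903, f(13)=15377403, f(14)=-50788112, f(15)=167741739; answer 167741739
Part III: B2 = 167741739; w = 13; 8*(13)^2 - 5*(13)^1 + 9 = (1352) + (-65) + (9) = 1296; answer 1296
Part IV: B3 = 1296; r = 3160; 3160 = 2^3 * 5 * 79; sigma = (1 + 2 + 4 + 8) * (1 + 5) * (1 + 79) = 15 * 6 * 80 = 7200; answer 7200

7200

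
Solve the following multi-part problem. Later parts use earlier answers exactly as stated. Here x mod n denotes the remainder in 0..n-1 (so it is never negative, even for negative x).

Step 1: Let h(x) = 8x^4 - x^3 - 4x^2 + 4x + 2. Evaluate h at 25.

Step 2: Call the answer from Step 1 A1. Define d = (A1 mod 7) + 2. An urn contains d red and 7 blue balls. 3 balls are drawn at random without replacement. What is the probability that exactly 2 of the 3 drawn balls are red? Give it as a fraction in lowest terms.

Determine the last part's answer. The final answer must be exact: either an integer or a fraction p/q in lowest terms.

Step 1: 8*(25)^4 - 1*(25)^3 - 4*(25)^2 + 4*(25)^1 + 2 = (3125000) + (-15625) + (-2500) + (100) + (2) = 3106977; answer 3106977
Step 2: A1 = 3106977; d = 8; total draws C(15,3) = 455; favorable C(8,2)*C(7,1) = 196; P = 28/65; answer 28/65

28/65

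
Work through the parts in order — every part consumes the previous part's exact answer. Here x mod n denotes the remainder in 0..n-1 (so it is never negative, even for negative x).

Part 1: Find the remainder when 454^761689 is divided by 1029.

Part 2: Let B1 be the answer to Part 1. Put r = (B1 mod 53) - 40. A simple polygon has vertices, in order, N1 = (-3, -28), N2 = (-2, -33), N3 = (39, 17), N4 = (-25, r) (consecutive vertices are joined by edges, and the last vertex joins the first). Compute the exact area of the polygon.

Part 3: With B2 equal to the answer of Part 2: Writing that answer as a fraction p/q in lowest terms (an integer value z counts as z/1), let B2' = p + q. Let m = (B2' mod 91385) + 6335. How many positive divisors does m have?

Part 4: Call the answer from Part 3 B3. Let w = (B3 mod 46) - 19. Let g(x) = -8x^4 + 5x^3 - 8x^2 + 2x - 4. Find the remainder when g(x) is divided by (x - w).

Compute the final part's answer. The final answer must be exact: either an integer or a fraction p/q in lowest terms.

Part 1: squarings mod 1029: 454^1=454, 454^2=316, 454^4=43, 454^8=820, 454^16=463, 454^32=337, 454^64=379, 454^128=610, 454^256=631, 454^512=967, 454^1024=757, 454^2048=925, 454^4096=526, 454^8192=904, 454^16384=190, 454^32768=85, 454^65536=22, 454^131072=484, 454^262144=673, 454^524288=169; 454^761689 = 454^1 * 454^8 * 454^16 * 454^64 * 454^256 * 454^512 * 454^1024 * 454^2048 * 454^4096 * 454^32768 * 454^65536 * 454^131072 * 454^524288 = 706 (mod 1029); answer 706
Part 2: B1 = 706; r = -23; cross terms: (-3*-33 - -2*-28)=43, (-2*17 - 39*-33)=1253, (39*-23 - -25*17)=-472, (-25*-28 - -3*-23)=631; twice the area = |1455| = 1455; area = 1455/2; answer 1455/2
Part 3: B2 = 1455/2; threaded value p + q = 1457; m = 7792; 7792 = 2^4 * 487; number of divisors = (4+1) * (1+1) = 10; answer 10
Part 4: B3 = 10; w = -9; remainder = value at the root: -8*(-9)^4 + 5*(-9)^3 - 8*(-9)^2 + 2*(-9)^1 - 4 = (-52488) + (-3645) + (-648) + (-18) + (-4) = -56803; answer -56803

-56803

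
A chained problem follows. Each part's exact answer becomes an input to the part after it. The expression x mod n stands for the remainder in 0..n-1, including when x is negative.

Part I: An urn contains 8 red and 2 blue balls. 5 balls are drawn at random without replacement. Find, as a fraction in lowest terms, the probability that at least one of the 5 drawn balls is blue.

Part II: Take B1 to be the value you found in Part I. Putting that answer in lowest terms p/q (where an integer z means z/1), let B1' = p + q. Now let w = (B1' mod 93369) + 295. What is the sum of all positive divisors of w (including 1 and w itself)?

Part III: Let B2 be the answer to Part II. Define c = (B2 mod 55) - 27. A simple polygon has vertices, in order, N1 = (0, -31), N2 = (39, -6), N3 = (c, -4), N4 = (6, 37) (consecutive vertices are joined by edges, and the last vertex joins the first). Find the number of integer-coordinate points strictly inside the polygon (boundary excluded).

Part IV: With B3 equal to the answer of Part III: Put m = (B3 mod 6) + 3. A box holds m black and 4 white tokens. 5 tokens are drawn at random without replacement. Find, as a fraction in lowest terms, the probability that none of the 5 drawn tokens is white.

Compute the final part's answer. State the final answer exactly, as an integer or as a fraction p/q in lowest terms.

7/99

Part I: total draws C(10,5) = 252; complement C(8,5) = 56; favorable 252 - 56 = 196; P = 7/9; answer 7/9
Part II: B1 = 7/9; threaded value p + q = 16; w = 311; 311 is prime, so its only divisors are 1 and 311; sigma = 1 + 311 = 312; answer 312
Part III: B2 = 312; c = 10; cross terms: (0*-6 - 39*-31)=1209, (39*-4 - 10*-6)=-96, (10*37 - 6*-4)=394, (6*-31 - 0*37)=-186; twice the area = |1321| = 1321; area = 1321/2; boundary points = 1 + 1 + 1 + 2 = 5; strictly interior points = area - boundary/2 + 1 = 659; answer 659
Part IV: B3 = 659; m = 8; total draws C(12,5) = 792; favorable C(8,5) = 56; P = 7/99; answer 7/99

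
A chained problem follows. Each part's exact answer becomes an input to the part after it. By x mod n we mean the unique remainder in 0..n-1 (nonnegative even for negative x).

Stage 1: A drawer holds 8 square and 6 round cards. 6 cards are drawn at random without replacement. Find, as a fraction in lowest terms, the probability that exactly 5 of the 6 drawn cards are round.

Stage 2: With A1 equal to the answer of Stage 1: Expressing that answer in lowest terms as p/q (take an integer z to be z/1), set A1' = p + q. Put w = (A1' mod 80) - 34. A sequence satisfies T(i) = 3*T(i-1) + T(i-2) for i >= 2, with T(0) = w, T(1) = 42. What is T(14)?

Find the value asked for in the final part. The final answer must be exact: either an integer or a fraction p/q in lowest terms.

Stage 1: total draws C(14,6) = 3003; favorable C(6,5)*C(8,1) = 48; P = 16/1001; answer 16/1001
Stage 2: A1 = 16/1001; threaded value p + q = 1017; w = 23; T(2) = 3*(42) + 1*(23) = 149; iterating: T(2)=149, T(3)=489, T(4)=1616, T(5)=5337, T(6)=17627, T(7)=58218, T(8)=192281, T(9)=635061, T(10)=2097464, T(11)=6927453, T(12)=22879823, T(13)=75566922, T(14)=249580589; answer 249580589

249580589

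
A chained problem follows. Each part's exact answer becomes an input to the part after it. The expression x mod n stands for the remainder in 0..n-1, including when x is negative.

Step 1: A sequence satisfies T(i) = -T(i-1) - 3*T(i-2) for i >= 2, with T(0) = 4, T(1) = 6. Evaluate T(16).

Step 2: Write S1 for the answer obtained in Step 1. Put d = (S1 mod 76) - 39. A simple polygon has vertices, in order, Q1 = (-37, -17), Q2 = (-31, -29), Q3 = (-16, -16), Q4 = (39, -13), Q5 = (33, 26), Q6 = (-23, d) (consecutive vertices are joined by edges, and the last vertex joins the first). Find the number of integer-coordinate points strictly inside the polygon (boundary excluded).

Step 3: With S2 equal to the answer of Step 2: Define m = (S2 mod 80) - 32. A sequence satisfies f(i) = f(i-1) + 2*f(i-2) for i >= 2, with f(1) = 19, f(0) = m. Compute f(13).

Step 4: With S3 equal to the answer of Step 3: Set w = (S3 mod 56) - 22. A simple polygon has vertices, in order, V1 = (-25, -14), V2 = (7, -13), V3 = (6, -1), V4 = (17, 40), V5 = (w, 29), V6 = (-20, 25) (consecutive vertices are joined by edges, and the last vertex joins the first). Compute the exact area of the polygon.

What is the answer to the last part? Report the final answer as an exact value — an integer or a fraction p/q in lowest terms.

1387

Step 1: T(2) = -1*(6) - 3*(4) = -18; iterating: T(2)=-18, T(3)=0, T(4)=54, T(5)=-54, T(6)=-108, T(7)=270, T(8)=54, T(9)=-864, T(10)=702, T(11)=1890, T(12)=-3996, T(13)=-1674, T(14)=13662, T(15)=-8640, T(16)=-32346; answer -32346
Step 2: S1 = -32346; d = -9; cross terms: (-37*-29 - -31*-17)=546, (-31*-16 - -16*-29)=32, (-16*-13 - 39*-16)=832, (39*26 - 33*-13)=1443, (33*-9 - -23*26)=301, (-23*-17 - -37*-9)=58; twice the area = |3212| = 3212; area = 1606; boundary points = 6 + 1 + 1 + 3 + 7 + 2 = 20; strictly interior points = area - boundary/2 + 1 = 1597; answer 1597
Step 3: S2 = 1597; m = 45; f(2) = 1*(19) + 2*(45) = 109; iterating: f(2)=109, f(3)=147, f(4)=365, f(5)=659, f(6)=1389, f(7)=2707, f(8)=5485, f(9)=10899, f(10)=21869, f(11)=43667, f(12)=87405, f(13)=174739; answer 174739
Step 4: S3 = 174739; w = -3; cross terms: (-25*-13 - 7*-14)=423, (7*-1 - 6*-13)=71, (6*40 - 17*-1)=257, (17*29 - -3*40)=613, (-3*25 - -20*29)=505, (-20*-14 - -25*25)=905; twice the area = |2774| = 2774; area = 1387; answer 1387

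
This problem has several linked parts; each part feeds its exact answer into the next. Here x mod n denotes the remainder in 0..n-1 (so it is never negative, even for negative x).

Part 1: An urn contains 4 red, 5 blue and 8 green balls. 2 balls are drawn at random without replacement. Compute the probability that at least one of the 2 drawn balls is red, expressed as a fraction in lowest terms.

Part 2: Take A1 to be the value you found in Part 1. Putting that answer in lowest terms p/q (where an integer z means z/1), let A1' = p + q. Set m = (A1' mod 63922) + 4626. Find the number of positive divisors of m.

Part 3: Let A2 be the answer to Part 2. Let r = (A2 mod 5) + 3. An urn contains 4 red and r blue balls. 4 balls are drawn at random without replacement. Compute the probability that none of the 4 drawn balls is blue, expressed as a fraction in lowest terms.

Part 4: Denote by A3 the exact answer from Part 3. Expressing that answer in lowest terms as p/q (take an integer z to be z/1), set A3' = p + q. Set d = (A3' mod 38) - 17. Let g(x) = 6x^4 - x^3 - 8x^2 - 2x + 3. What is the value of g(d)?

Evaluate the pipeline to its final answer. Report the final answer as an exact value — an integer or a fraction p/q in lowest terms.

Part 1: total draws C(17,2) = 136; complement C(13,2) = 78; favorable 136 - 78 = 58; P = 29/68; answer 29/68
Part 2: A1 = 29/68; threaded value p + q = 97; m = 4723; 4723 is prime, so its only divisors are 1 and 4723; count = 2; answer 2
Part 3: A2 = 2; r = 5; total draws C(9,4) = 126; favorable C(4,4) = 1; P = 1/126; answer 1/126
Part 4: A3 = 1/126; threaded value p + q = 127; d = -4; 6*(-4)^4 - 1*(-4)^3 - 8*(-4)^2 - 2*(-4)^1 + 3 = (1536) + (64) + (-128) + (8) + (3) = 1483; answer 1483

1483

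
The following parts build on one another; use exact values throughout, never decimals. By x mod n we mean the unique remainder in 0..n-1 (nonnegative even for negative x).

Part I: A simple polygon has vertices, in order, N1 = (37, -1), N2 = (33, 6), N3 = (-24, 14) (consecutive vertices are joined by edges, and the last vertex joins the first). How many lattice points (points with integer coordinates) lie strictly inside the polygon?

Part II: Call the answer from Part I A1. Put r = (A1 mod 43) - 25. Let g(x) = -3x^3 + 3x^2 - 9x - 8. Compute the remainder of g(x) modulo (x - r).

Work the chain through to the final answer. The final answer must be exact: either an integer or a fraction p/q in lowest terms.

8938

Part I: cross terms: (37*6 - 33*-1)=255, (33*14 - -24*6)=606, (-24*-1 - 37*14)=-494; twice the area = |367| = 367; area = 367/2; boundary points = 1 + 1 + 1 = 3; strictly interior points = area - boundary/2 + 1 = 183; answer 183
Part II: A1 = 183; r = -14; remainder = value at the root: -3*(-14)^3 + 3*(-14)^2 - 9*(-14)^1 - 8 = (8232) + (588) + (126) + (-8) = 8938; answer 8938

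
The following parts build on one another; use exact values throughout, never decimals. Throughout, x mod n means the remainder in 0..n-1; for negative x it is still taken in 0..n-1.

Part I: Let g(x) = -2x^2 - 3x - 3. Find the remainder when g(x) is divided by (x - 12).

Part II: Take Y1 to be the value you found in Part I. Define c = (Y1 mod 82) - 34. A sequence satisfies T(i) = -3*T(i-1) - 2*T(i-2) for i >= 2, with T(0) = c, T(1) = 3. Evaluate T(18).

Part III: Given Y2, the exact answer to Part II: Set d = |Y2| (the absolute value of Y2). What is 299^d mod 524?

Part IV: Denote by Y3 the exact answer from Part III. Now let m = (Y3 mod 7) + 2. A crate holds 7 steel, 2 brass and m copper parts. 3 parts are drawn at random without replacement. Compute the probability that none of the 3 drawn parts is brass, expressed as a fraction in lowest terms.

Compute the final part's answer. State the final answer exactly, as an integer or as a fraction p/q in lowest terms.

91/136

Part I: remainder = value at the root: -2*(12)^2 - 3*(12)^1 - 3 = (-288) + (-36) + (-3) = -327; answer -327
Part II: Y1 = -327; c = -33; T(2) = -3*(3) - 2*(-33) = 57; iterating: T(2)=57, T(3)=-177, T(4)=417, T(5)=-897, T(6)=1857, T(7)=-3777, T(8)=7617, T(9)=-15297, T(10)=30657, T(11)=-61377, T(12)=122817, T(13)=-245697, T(14)=491457, T(15)=-982977, T(16)=1966017, T(17)=-3932097, T(18)=7864257; answer 7864257
Part III: Y2 = 7864257; d = 7864257; squarings mod 524: 299^1=299, 299^2=321, 299^4=337, 299^8=385, 299^16=457, 299^32=297, 299^64=177, 299^128=413, 299^256=269, 299^512=49, 299^1024=305, 299^2048=277, 299^4096=225, 299^8192=321, 299^16384=337, 299^32768=385, 299^65536=457, 299^131072=297, 299^262144=177, 299^524288=413, 299^1048576=269, 299^2097152=49, 299^4194304=305; 299^7864257 = 299^1 * 299^64 * 299^128 * 299^256 * 299^512 * 299^1024 * 299^2048 * 299^4096 * 299^8192 * 299^16384 * 299^32768 * 299^65536 * 299^131072 * 299^262144 * 299^1048576 * 299^2097152 * 299^4194304 = 447 (mod 524); answer 447
Part IV: Y3 = 447; m = 8; total draws C(17,3) = 680; favorable C(15,3) = 455; P = 91/136; answer 91/136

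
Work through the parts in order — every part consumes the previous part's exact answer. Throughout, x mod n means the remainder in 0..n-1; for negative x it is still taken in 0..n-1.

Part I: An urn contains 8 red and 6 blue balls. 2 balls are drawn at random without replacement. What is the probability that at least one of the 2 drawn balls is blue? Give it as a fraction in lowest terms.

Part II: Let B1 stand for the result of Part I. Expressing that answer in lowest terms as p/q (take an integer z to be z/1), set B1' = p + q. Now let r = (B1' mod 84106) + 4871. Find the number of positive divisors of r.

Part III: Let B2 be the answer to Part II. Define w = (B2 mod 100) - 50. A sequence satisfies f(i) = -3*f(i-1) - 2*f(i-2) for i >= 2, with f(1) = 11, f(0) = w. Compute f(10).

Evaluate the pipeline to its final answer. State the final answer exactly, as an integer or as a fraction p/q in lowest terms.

31671

Part I: total draws C(14,2) = 91; complement C(8,2) = 28; favorable 91 - 28 = 63; P = 9/13; answer 9/13
Part II: B1 = 9/13; threaded value p + q = 22; r = 4893; 4893 = 3 * 7 * 233; number of divisors = (1+1) * (1+1) * (1+1) = 8; answer 8
Part III: B2 = 8; w = -42; f(2) = -3*(11) - 2*(-42) = 51; iterating: f(2)=51, f(3)=-175, f(4)=423, f(5)=-919, f(6)=1911, f(7)=-3895, f(8)=7863, f(9)=-15799, f(10)=31671; answer 31671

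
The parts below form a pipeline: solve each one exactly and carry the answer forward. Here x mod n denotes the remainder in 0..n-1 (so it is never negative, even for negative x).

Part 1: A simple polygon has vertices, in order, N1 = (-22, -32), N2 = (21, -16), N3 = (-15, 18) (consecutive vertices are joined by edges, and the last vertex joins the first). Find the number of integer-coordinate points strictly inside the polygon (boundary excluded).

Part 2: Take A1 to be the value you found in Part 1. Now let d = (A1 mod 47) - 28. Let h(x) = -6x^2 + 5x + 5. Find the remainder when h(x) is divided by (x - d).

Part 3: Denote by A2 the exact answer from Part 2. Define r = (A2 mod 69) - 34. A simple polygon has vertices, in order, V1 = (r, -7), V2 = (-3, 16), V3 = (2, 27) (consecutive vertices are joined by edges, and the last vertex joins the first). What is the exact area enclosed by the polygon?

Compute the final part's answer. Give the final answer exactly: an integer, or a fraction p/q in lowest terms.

Part 1: cross terms: (-22*-16 - 21*-32)=1024, (21*18 - -15*-16)=138, (-15*-32 - -22*18)=876; twice the area = |2038| = 2038; area = 1019; boundary points = 1 + 2 + 1 = 4; strictly interior points = area - boundary/2 + 1 = 1018; answer 1018
Part 2: A1 = 1018; d = 3; remainder = value at the root: -6*(3)^2 + 5*(3)^1 + 5 = (-54) + (15) + (5) = -34; answer -34
Part 3: A2 = -34; r = 1; cross terms: (1*16 - -3*-7)=-5, (-3*27 - 2*16)=-113, (2*-7 - 1*27)=-41; twice the area = |-159| = 159; area = 159/2; answer 159/2

159/2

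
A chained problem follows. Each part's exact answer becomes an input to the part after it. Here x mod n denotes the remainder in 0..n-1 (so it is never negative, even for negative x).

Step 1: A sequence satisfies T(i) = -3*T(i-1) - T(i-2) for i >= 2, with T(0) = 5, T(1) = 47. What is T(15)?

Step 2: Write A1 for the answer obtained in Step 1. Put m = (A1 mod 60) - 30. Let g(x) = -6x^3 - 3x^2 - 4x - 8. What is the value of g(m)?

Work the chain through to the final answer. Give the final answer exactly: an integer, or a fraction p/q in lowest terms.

-95733

Step 1: T(2) = -3*(47) - 1*(5) = -146; iterating: T(2)=-146, T(3)=391, T(4)=-1027, T(5)=2690, T(6)=-7043, T(7)=18439, T(8)=-48274, T(9)=126383, T(10)=-330875, T(11)=866242, T(12)=-2267851, T(13)=5937311, T(14)=-15544082, T(15)=40694935; answer 40694935
Step 2: A1 = 40694935; m = 25; -6*(25)^3 - 3*(25)^2 - 4*(25)^1 - 8 = (-93750) + (-1875) + (-100) + (-8) = -95733; answer -95733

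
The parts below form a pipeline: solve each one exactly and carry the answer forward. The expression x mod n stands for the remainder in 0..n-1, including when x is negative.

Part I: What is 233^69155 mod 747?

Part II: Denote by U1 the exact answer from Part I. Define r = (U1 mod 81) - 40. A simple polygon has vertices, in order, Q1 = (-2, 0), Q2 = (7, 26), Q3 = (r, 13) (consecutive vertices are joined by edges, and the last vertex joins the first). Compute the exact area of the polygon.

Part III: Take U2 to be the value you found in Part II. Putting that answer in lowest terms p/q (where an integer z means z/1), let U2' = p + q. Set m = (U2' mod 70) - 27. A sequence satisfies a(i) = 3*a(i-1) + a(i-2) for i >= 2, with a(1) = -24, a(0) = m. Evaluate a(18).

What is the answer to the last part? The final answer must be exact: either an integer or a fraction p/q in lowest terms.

-17494973584

Part I: squarings mod 747: 233^1=233, 233^2=505, 233^4=298, 233^8=658, 233^16=451, 233^32=217, 233^64=28, 233^128=37, 233^256=622, 233^512=685, 233^1024=109, 233^2048=676, 233^4096=559, 233^8192=235, 233^16384=694, 233^32768=568, 233^65536=667; 233^69155 = 233^1 * 233^2 * 233^32 * 233^512 * 233^1024 * 233^2048 * 233^65536 = 107 (mod 747); answer 107
Part II: U1 = 107; r = -14; cross terms: (-2*26 - 7*0)=-52, (7*13 - -14*26)=455, (-14*0 - -2*13)=26; twice the area = |429| = 429; area = 429/2; answer 429/2
Part III: U2 = 429/2; threaded value p + q = 431; m = -16; a(2) = 3*(-24) + 1*(-16) = -88; iterating: a(2)=-88, a(3)=-288, a(4)=-952, a(5)=-3144, a(6)=-10384, a(7)=-34296, a(8)=-113272, a(9)=-374112, a(10)=-1235608, a(11)=-4080936, a(12)=-13478416, a(13)=-44516184, a(14)=-147026968, a(15)=-485597088, a(16)=-1603818232, a(17)=-5297051784, a(18)=-17494973584; answer -17494973584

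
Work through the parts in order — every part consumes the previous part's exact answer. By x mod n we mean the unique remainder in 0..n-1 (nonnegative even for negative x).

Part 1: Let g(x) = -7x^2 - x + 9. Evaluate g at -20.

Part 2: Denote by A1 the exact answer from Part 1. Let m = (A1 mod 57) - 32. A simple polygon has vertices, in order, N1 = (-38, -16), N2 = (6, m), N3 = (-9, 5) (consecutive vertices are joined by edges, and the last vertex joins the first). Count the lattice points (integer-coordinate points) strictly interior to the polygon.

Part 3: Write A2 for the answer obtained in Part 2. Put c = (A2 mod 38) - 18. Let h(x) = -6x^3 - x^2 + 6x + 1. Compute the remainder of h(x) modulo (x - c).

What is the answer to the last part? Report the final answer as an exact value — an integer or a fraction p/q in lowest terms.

-2064

Part 1: -7*(-20)^2 - 1*(-20)^1 + 9 = (-2800) + (20) + (9) = -2771; answer -2771
Part 2: A1 = -2771; m = -10; cross terms: (-38*-10 - 6*-16)=476, (6*5 - -9*-10)=-60, (-9*-16 - -38*5)=334; twice the area = |750| = 750; area = 375; boundary points = 2 + 15 + 1 = 18; strictly interior points = area - boundary/2 + 1 = 367; answer 367
Part 3: A2 = 367; c = 7; remainder = value at the root: -6*(7)^3 - 1*(7)^2 + 6*(7)^1 + 1 = (-2058) + (-49) + (42) + (1) = -2064; answer -2064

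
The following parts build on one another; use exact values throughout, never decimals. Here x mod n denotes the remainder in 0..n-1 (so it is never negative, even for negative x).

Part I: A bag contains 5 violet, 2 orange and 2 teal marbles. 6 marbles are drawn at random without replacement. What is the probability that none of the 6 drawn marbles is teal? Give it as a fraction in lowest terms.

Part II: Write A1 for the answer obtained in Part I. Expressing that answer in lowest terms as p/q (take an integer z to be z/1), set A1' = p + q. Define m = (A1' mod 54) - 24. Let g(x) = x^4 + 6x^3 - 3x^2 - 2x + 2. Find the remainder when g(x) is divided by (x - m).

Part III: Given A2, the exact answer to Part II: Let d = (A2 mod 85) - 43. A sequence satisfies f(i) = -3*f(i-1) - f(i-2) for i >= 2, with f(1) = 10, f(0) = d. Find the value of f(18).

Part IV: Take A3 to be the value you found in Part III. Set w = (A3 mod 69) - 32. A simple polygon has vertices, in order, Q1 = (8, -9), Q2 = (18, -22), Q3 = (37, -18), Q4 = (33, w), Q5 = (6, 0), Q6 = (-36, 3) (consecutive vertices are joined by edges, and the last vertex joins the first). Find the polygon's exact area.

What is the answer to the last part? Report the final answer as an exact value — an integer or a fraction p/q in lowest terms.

1252

Part I: total draws C(9,6) = 84; favorable C(7,6) = 7; P = 1/12; answer 1/12
Part II: A1 = 1/12; threaded value p + q = 13; m = -11; remainder = value at the root: 1*(-11)^4 + 6*(-11)^3 - 3*(-11)^2 - 2*(-11)^1 + 2 = (14641) + (-7986) + (-363) + (22) + (2) = 6316; answer 6316
Part III: A2 = 6316; d = -17; f(2) = -3*(10) - 1*(-17) = -13; iterating: f(2)=-13, f(3)=29, f(4)=-74, f(5)=193, f(6)=-505, f(7)=1322, f(8)=-3461, f(9)=9061, f(10)=-23722, f(11)=62105, f(12)=-162593, f(13)=425674, f(14)=-1114429, f(15)=2917613, f(16)=-7638410, f(17)=19997617, f(18)=-52354441; answer -52354441
Part IV: A3 = -52354441; w = 36; cross terms: (8*-22 - 18*-9)=-14, (18*-18 - 37*-22)=490, (37*36 - 33*-18)=1926, (33*0 - 6*36)=-216, (6*3 - -36*0)=18, (-36*-9 - 8*3)=300; twice the area = |2504| = 2504; area = 1252; answer 1252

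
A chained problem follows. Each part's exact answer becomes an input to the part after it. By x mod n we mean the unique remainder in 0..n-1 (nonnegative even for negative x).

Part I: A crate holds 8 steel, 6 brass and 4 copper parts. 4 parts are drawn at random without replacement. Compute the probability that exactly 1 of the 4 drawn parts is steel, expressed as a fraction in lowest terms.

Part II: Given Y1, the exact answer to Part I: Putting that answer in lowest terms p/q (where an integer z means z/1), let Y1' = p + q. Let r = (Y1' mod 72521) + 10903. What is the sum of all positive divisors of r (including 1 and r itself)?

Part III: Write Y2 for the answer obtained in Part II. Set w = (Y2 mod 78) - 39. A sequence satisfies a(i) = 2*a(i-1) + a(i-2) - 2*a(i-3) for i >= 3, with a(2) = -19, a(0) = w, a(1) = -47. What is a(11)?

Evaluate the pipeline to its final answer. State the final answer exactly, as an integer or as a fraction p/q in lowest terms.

Part I: total draws C(18,4) = 3060; favorable C(8,1)*C(10,3) = 960; P = 16/51; answer 16/51
Part II: Y1 = 16/51; threaded value p + q = 67; r = 10970; 10970 = 2 * 5 * 1097; sigma = (1 + 2) * (1 + 5) * (1 + 1097) = 3 * 6 * 1098 = 19764; answer 19764
Part III: Y2 = 19764; w = -9; a(3) = 2*(-19) + 1*(-47) - 2*(-9) = -67; iterating: a(3)=-67, a(4)=-59, a(5)=-147, a(6)=-219, a(7)=-467, a(8)=-859, a(9)=-1747, a(10)=-3419, a(11)=-6867; answer -6867

-6867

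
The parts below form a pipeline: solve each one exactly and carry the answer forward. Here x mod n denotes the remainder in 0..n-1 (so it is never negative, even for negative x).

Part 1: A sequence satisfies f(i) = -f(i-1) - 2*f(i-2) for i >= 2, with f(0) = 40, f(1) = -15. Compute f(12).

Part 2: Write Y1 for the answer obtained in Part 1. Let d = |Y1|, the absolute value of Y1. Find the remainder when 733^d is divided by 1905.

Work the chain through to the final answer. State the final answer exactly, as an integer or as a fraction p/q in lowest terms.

Part 1: f(2) = -1*(-15) - 2*(40) = -65; iterating: f(2)=-65, f(3)=95, f(4)=35, f(5)=-225, f(6)=155, f(7)=295, f(8)=-605, f(9)=15, f(10)=1195, f(11)=-1225, f(12)=-1165; answer -1165
Part 2: Y1 = -1165; d = 1165; squarings mod 1905: 733^1=733, 733^2=79, 733^4=526, 733^8=451, 733^16=1471, 733^32=1666, 733^64=1876, 733^128=841, 733^256=526, 733^512=451, 733^1024=1471; 733^1165 = 733^1 * 733^4 * 733^8 * 733^128 * 733^1024 = 1033 (mod 1905); answer 1033

1033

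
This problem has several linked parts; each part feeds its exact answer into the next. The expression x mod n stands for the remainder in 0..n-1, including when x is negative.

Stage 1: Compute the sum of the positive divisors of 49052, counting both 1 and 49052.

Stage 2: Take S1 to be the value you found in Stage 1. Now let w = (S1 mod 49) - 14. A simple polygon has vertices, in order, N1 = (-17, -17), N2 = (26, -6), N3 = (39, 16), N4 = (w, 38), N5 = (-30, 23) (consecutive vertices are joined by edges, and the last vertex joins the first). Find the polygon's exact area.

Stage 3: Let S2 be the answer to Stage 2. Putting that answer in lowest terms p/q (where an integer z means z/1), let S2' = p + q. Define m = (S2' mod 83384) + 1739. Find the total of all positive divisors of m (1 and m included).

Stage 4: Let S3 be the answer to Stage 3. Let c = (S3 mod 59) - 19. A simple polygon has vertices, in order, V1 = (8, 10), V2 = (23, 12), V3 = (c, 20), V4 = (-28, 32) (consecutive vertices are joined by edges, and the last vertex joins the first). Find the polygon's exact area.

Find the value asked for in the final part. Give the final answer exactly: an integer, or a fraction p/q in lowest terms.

Stage 1: 49052 = 2^2 * 12263; sigma = (1 + 2 + 4) * (1 + 12263) = 7 * 12264 = 85848; answer 85848
Stage 2: S1 = 85848; w = -14; cross terms: (-17*-6 - 26*-17)=544, (26*16 - 39*-6)=650, (39*38 - -14*16)=1706, (-14*23 - -30*38)=818, (-30*-17 - -17*23)=901; twice the area = |4619| = 4619; area = 4619/2; answer 4619/2
Stage 3: S2 = 4619/2; threaded value p + q = 4621; m = 6360; 6360 = 2^3 * 3 * 5 * 53; sigma = (1 + 2 + 4 + 8) * (1 + 3) * (1 + 5) * (1 + 53) = 15 * 4 * 6 * 54 = 19440; answer 19440
Stage 4: S3 = 19440; c = 10; cross terms: (8*12 - 23*10)=-134, (23*20 - 10*12)=340, (10*32 - -28*20)=880, (-28*10 - 8*32)=-536; twice the area = |550| = 550; area = 275; answer 275

275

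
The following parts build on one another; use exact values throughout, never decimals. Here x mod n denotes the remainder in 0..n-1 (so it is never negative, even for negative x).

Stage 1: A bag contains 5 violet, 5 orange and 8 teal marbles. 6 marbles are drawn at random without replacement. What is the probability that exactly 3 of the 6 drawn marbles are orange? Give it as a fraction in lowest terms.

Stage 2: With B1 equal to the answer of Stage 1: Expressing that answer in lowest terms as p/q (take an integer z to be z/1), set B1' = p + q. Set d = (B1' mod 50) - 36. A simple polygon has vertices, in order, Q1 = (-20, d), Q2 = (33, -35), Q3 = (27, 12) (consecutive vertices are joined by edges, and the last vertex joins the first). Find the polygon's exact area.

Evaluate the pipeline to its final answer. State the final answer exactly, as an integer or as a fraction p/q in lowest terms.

Stage 1: total draws C(18,6) = 18564; favorable C(5,3)*C(13,3) = 2860; P = 55/357; answer 55/357
Stage 2: B1 = 55/357; threaded value p + q = 412; d = -24; cross terms: (-20*-35 - 33*-24)=1492, (33*12 - 27*-35)=1341, (27*-24 - -20*12)=-408; twice the area = |2425| = 2425; area = 2425/2; answer 2425/2

2425/2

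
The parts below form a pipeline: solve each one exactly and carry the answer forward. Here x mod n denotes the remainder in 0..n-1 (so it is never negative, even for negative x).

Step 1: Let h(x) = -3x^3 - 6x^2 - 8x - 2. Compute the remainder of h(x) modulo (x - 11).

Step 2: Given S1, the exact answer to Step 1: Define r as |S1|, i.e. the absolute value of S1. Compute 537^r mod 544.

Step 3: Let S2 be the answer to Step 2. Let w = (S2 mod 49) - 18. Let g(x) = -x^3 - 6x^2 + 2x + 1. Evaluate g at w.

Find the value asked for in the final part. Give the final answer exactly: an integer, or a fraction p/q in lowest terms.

-4

Step 1: remainder = value at the root: -3*(11)^3 - 6*(11)^2 - 8*(11)^1 - 2 = (-3993) + (-726) + (-88) + (-2) = -4809; answer -4809
Step 2: S1 = -4809; r = 4809; squarings mod 544: 537^1=537, 537^2=49, 537^4=225, 537^8=33, 537^16=1, 537^32=1, 537^64=1, 537^128=1, 537^256=1, 537^512=1, 537^1024=1, 537^2048=1, 537^4096=1; 537^4809 = 537^1 * 537^8 * 537^64 * 537^128 * 537^512 * 537^4096 = 313 (mod 544); answer 313
Step 3: S2 = 313; w = 1; -1*(1)^3 - 6*(1)^2 + 2*(1)^1 + 1 = (-1) + (-6) + (2) + (1) = -4; answer -4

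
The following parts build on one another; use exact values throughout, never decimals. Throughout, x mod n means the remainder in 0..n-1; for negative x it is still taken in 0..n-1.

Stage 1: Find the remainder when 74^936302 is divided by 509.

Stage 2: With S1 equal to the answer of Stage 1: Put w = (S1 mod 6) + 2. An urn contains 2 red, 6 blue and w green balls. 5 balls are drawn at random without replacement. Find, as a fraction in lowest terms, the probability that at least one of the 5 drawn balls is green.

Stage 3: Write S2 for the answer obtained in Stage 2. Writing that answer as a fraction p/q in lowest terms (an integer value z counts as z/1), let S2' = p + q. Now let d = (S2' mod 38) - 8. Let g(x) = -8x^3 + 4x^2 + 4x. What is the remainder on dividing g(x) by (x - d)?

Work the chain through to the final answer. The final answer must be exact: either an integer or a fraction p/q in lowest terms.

Stage 1: squarings mod 509: 74^1=74, 74^2=386, 74^4=368, 74^8=30, 74^16=391, 74^32=181, 74^64=185, 74^128=122, 74^256=123, 74^512=368, 74^1024=30, 74^2048=391, 74^4096=181, 74^8192=185, 74^16384=122, 74^32768=123, 74^65536=368, 74^131072=30, 74^262144=391, 74^524288=181; 74^936302 = 74^2 * 74^4 * 74^8 * 74^32 * 74^64 * 74^256 * 74^2048 * 74^16384 * 74^131072 * 74^262144 * 74^524288 = 5 (mod 509); answer 5
Stage 2: S1 = 5; w = 7; total draws C(15,5) = 3003; complement C(8,5) = 56; favorable 3003 - 56 = 2947; P = 421/429; answer 421/429
Stage 3: S2 = 421/429; threaded value p + q = 850; d = 6; remainder = value at the root: -8*(6)^3 + 4*(6)^2 + 4*(6)^1 = (-1728) + (144) + (24) = -1560; answer -1560

-1560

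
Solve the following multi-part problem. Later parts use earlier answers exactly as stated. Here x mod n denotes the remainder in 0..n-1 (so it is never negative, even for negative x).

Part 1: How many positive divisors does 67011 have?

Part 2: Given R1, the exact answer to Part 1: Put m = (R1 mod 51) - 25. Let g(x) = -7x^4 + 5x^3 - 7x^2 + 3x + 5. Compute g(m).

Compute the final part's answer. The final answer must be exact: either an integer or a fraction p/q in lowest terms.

-611281

Part 1: 67011 = 3 * 7 * 3191; number of divisors = (1+1) * (1+1) * (1+1) = 8; answer 8
Part 2: R1 = 8; m = -17; -7*(-17)^4 + 5*(-17)^3 - 7*(-17)^2 + 3*(-17)^1 + 5 = (-584647) + (-24565) + (-2023) + (-51) + (5) = -611281; answer -611281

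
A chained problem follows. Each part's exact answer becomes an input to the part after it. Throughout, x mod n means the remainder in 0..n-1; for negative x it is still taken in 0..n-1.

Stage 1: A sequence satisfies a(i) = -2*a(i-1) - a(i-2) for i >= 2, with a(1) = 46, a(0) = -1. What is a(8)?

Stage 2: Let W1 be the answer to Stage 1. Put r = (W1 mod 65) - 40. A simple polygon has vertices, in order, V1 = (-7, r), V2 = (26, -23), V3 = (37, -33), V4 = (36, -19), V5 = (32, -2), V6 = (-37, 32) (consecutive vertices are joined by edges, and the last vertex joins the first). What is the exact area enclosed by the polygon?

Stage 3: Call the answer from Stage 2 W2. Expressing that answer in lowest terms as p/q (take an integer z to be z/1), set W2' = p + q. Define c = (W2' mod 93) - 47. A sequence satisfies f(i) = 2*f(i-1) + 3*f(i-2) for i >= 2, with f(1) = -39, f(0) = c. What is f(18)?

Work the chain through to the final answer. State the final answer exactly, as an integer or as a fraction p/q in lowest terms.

Stage 1: a(2) = -2*(46) - 1*(-1) = -91; iterating: a(2)=-91, a(3)=136, a(4)=-181, a(5)=226, a(6)=-271, a(7)=316, a(8)=-361; answer -361
Stage 2: W1 = -361; r = -11; cross terms: (-7*-23 - 26*-11)=447, (26*-33 - 37*-23)=-7, (37*-19 - 36*-33)=485, (36*-2 - 32*-19)=536, (32*32 - -37*-2)=950, (-37*-11 - -7*32)=631; twice the area = |3042| = 3042; area = 1521; answer 1521
Stage 3: W2 = 1521; threaded value p + q = 1522; c = -13; f(2) = 2*(-39) + 3*(-13) = -117; iterating: f(2)=-117, f(3)=-351, f(4)=-1053, f(5)=-3159, f(6)=-9477, f(7)=-28431, f(8)=-85293, f(9)=-255879, f(10)=-767637, f(11)=-2302911, f(12)=-6908733, f(13)=-20726199, f(14)=-62178597, f(15)=-186535791, f(16)=-559607373, f(17)=-1678822119, f(18)=-5036466357; answer -5036466357

-5036466357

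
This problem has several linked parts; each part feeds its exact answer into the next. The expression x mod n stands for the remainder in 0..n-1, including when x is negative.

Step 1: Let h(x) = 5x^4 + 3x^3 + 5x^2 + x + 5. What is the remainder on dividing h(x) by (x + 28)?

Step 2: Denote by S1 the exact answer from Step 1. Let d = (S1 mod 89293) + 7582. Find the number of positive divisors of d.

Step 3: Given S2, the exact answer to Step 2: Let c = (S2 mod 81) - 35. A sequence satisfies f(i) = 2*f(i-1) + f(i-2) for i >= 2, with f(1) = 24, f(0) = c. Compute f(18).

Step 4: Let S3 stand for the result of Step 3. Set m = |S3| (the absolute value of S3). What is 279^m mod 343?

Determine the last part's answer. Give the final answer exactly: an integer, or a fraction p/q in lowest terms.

Step 1: remainder = value at the root: 5*(-28)^4 + 3*(-28)^3 + 5*(-28)^2 + 1*(-28)^1 + 5 = (3073280) + (-65856) + (3920) + (-28) + (5) = 3011321; answer 3011321
Step 2: S1 = 3011321; d = 72234; 72234 = 2 * 3^2 * 4013; number of divisors = (1+1) * (2+1) * (1+1) = 12; answer 12
Step 3: S2 = 12; c = -23; f(2) = 2*(24) + 1*(-23) = 25; iterating: f(2)=25, f(3)=74, f(4)=173, f(5)=420, f(6)=1013, f(7)=2446, f(8)=5905, f(9)=14256, f(10)=34417, f(11)=83090, f(12)=200597, f(13)=484284, f(14)=1169165, f(15)=2822614, f(16)=6814393, f(17)=16451400, f(18)=39717193; answer 39717193
Step 4: S3 = 39717193; m = 39717193; squarings mod 343: 279^1=279, 279^2=323, 279^4=57, 279^8=162, 279^16=176, 279^32=106, 279^64=260, 279^128=29, 279^256=155, 279^512=15, 279^1024=225, 279^2048=204, 279^4096=113, 279^8192=78, 279^16384=253, 279^32768=211, 279^65536=274, 279^131072=302, 279^262144=309, 279^524288=127, 279^1048576=8, 279^2097152=64, 279^4194304=323, 279^8388608=57, 279^16777216=162, 279^33554432=176; 279^39717193 = 279^1 * 279^8 * 279^64 * 279^256 * 279^2048 * 279^131072 * 279^262144 * 279^524288 * 279^1048576 * 279^4194304 * 279^33554432 = 223 (mod 343); answer 223

223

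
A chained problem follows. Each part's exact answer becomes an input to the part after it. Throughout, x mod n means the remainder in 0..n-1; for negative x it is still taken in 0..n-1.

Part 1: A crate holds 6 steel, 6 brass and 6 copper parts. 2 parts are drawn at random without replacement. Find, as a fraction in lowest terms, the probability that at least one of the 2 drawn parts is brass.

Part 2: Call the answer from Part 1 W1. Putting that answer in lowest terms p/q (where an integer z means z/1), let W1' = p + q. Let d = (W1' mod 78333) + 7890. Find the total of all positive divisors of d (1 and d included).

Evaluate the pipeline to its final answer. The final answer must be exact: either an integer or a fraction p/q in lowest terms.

14364

Part 1: total draws C(18,2) = 153; complement C(12,2) = 66; favorable 153 - 66 = 87; P = 29/51; answer 29/51
Part 2: W1 = 29/51; threaded value p + q = 80; d = 7970; 7970 = 2 * 5 * 797; sigma = (1 + 2) * (1 + 5) * (1 + 797) = 3 * 6 * 798 = 14364; answer 14364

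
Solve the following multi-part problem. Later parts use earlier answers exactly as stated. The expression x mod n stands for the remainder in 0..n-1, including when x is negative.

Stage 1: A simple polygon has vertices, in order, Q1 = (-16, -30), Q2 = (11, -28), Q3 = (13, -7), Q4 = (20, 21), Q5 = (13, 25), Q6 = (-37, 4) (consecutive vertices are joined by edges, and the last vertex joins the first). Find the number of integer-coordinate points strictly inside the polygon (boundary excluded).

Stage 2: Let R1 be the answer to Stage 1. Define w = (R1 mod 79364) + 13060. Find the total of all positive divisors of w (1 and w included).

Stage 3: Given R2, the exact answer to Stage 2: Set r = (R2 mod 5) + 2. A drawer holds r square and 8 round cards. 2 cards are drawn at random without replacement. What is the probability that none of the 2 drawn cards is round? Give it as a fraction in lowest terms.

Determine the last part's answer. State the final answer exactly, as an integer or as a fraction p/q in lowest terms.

15/91

Stage 1: cross terms: (-16*-28 - 11*-30)=778, (11*-7 - 13*-28)=287, (13*21 - 20*-7)=413, (20*25 - 13*21)=227, (13*4 - -37*25)=977, (-37*-30 - -16*4)=1174; twice the area = |3856| = 3856; area = 1928; boundary points = 1 + 1 + 7 + 1 + 1 + 1 = 12; strictly interior points = area - boundary/2 + 1 = 1923; answer 1923
Stage 2: R1 = 1923; w = 14983; 14983 is prime, so its only divisors are 1 and 14983; sigma = 1 + 14983 = 14984; answer 14984
Stage 3: R2 = 14984; r = 6; total draws C(14,2) = 91; favorable C(6,2) = 15; P = 15/91; answer 15/91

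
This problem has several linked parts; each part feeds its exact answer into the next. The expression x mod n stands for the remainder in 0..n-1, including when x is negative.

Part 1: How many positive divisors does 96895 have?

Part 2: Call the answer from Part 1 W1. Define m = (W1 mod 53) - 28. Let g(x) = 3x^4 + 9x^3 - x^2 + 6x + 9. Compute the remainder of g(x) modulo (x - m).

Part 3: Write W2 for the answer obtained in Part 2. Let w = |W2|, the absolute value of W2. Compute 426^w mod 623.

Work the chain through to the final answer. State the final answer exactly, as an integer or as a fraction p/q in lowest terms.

594

Part 1: 96895 = 5 * 19379; number of divisors = (1+1) * (1+1) = 4; answer 4
Part 2: W1 = 4; m = -24; remainder = value at the root: 3*(-24)^4 + 9*(-24)^3 - 1*(-24)^2 + 6*(-24)^1 + 9 = (995328) + (-124416) + (-576) + (-144) + (9) = 870201; answer 870201
Part 3: W2 = 870201; w = 870201; squarings mod 623: 426^1=426, 426^2=183, 426^4=470, 426^8=358, 426^16=449, 426^32=372, 426^64=78, 426^128=477, 426^256=134, 426^512=512, 426^1024=484, 426^2048=8, 426^4096=64, 426^8192=358, 426^16384=449, 426^32768=372, 426^65536=78, 426^131072=477, 426^262144=134, 426^524288=512; 426^870201 = 426^1 * 426^8 * 426^16 * 426^32 * 426^256 * 426^512 * 426^1024 * 426^16384 * 426^65536 * 426^262144 * 426^524288 = 594 (mod 623); answer 594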